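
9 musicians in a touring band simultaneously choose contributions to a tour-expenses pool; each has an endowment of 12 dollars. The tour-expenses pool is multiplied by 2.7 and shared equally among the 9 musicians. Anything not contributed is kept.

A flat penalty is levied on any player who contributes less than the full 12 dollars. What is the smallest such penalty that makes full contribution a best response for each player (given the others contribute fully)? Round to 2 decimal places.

Given the others contribute fully, the best deviation is to contribute 0 (any partial contribution still incurs the fine and gives up units whose private return 0.3000 is below 1).
Deviating from 12 to 0 saves 12 dollars but forfeits the deviator's share of the drop in the tour-expenses pool: 2.7/9 × 12 = 3.60.
So the deviation gain is 12 − 3.60 = 8.40, and the fine must be at least 8.40 dollars to wipe it out.

8.40 dollars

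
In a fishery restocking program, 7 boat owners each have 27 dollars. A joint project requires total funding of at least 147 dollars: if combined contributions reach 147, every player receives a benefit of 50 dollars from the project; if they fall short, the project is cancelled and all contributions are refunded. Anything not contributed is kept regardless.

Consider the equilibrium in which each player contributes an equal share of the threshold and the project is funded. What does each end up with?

56 dollars

Equal share of the threshold: 147/7 = 21.
At this profile no one gains by cutting their contribution: any cut drops the total below 147, the project is cancelled, contributions are refunded, and the deviator ends with 27, which is less than 27 − 21 + 50 = 56. Contributing more than 21 just wastes the excess. So contributing exactly 21 is a best response.
Each player's payoff: 27 − 21 + 50 = 56.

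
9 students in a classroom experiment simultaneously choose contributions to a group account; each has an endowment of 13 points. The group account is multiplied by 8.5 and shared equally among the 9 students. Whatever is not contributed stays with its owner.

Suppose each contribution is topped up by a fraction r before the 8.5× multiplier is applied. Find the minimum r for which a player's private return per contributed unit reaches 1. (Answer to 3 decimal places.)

With matching at rate r, one contributed unit becomes (1 + r) in the group account and returns 8.5 × (1 + r) / 9 to the contributor.
Setting this equal to 1: 1 + r = 9/8.5 = 1.0588.
So the minimum matching rate is r = 1.0588 − 1 = 0.059.

0.059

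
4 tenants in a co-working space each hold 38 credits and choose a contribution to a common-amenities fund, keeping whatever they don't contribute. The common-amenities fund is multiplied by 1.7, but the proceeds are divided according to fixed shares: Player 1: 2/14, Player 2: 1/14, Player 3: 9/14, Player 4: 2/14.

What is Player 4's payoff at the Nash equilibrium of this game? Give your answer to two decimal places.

47.23 credits

Each unit j contributes comes back to j as 1.7 × (j's share), so j prefers to contribute only if that share exceeds 1/1.7 = 0.5882; otherwise keeping the unit dominates.
Player 3 alone (share 9/14) is above the threshold, contributing 38; the remaining 3 contribute 0. Total contributed: 38.
Player 4 keeps 38 and receives 1.7 × 38 × 2/14 = 9.23 from the common-amenities fund, for a payoff of 47.23.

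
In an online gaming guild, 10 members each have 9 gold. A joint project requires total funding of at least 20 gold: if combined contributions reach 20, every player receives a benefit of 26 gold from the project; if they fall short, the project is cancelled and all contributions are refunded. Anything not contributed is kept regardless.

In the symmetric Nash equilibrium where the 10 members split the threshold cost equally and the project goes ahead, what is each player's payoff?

33 gold

Equal share of the threshold: 20/10 = 2.
At this profile no one gains by cutting their contribution: any cut drops the total below 20, the project is cancelled, contributions are refunded, and the deviator ends with 9, which is less than 9 − 2 + 26 = 33. Contributing more than 2 just wastes the excess. So contributing exactly 2 is a best response.
Each player's payoff: 9 − 2 + 26 = 33.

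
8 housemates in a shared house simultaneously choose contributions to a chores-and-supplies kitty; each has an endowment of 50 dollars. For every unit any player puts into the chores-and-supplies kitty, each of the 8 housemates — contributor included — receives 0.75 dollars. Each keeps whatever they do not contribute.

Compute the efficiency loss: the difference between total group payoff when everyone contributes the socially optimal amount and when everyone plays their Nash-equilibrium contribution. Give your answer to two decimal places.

2000.00 dollars

The private return per contributed unit is 0.75 < 1, so contributing 0 is dominant for every player. At the Nash equilibrium everyone keeps their 50, and the group total is 8 × 50 = 400.
Each contributed unit returns 6.000 to the group as a whole (0.75 to each of 8 players), which exceeds 1, so the social optimum is full contribution: group total = 6.000 × 400 = 2400.00.
Efficiency loss = 2400.00 − 400 = 2000.00.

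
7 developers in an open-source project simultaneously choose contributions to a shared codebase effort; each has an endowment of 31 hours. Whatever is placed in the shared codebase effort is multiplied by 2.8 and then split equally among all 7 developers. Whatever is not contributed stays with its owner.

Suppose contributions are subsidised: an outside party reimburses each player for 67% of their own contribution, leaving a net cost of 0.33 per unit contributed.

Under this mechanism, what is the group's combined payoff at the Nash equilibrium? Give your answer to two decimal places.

752.99 hours

With the mechanism, a contributed unit returns (2.8/7) / 0.33 = 1.2121 per unit of net cost to the contributor — now above 1 — so contributing fully is weakly dominant for every player.
So the Nash equilibrium is full contribution by all 7; the group earns 7 × (31 × 0.67 + 2.8 × 31) = 752.99.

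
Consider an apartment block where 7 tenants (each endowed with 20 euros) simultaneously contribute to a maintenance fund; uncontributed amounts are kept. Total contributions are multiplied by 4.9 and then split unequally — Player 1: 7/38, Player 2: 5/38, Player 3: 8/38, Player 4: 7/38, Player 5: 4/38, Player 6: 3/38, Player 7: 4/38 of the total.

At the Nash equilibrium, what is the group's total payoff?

218.00 euros

Each unit j contributes comes back to j as 4.9 × (j's share), so j prefers to contribute only if that share exceeds 1/4.9 = 0.2041; otherwise keeping the unit dominates.
The only share above 0.2041 is Player 3's 8/38, contributing 20; the remaining 6 contribute 0. Total contributed: 20.
The maintenance fund pays out 4.9 × 20 = 98.00 in total (split across the unequal shares, but the aggregate is all that matters for the group sum).
The 6 free-riders keep 20 each, adding 120. Group total = 120 + 98.00 = 218.00.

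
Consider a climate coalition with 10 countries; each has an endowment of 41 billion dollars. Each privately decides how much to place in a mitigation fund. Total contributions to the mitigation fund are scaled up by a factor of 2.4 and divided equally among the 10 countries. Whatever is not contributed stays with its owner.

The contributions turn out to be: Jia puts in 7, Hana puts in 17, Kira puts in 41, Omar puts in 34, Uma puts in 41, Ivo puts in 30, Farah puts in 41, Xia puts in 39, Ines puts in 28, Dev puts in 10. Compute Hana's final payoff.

93.12 billion dollars

Total contributed: 7 + 17 + 41 + 34 + 41 + 30 + 41 + 39 + 28 + 10 = 288.
Each receives 2.4 × 288 / 10 = 69.12 from the mitigation fund.
Hana keeps 41 − 17 = 24, so Hana's payoff is 24 + 69.12 = 93.12.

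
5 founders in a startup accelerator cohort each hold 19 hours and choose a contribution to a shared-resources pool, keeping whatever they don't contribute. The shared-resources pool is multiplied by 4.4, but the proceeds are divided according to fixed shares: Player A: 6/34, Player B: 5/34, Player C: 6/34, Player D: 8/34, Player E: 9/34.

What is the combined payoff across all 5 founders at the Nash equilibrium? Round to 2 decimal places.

224.20 hours

A player with share s gets back 4.4·s per unit contributed, so full contribution is dominant for anyone with s > 1/4.4 = 0.2273 and zero contribution is dominant for anyone below.
Player D and Player E are above the threshold, contributing 19 each; the remaining 3 contribute 0. Total contributed: 38.
The shared-resources pool pays out 4.4 × 38 = 167.20 in total (split across the unequal shares, but the aggregate is all that matters for the group sum).
The 3 free-riders keep 19 each, adding 57. Group total = 57 + 167.20 = 224.20.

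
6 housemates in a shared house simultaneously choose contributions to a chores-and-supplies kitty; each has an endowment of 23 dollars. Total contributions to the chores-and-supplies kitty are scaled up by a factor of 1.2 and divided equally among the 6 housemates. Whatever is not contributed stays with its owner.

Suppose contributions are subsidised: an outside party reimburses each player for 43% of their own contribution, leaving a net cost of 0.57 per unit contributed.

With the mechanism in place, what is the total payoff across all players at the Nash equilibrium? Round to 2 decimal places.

138.00 dollars

With the mechanism, a contributed unit returns (1.2/6) / 0.57 = 0.3509 per unit of net cost — still below 1 — so contributing 0 remains dominant for every player.
At the Nash equilibrium no one contributes; group total payoff = 6 × 23 = 138.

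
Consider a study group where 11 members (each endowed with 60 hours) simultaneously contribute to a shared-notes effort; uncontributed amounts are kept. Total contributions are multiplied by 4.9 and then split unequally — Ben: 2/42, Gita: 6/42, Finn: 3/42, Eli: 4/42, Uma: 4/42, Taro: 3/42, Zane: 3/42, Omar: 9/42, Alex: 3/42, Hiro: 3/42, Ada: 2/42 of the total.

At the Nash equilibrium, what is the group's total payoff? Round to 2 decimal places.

Each unit j contributes comes back to j as 4.9 × (j's share), so j prefers to contribute only if that share exceeds 1/4.9 = 0.2041; otherwise keeping the unit dominates.
The only share above 0.2041 is Omar's 9/42, contributing 60; the remaining 10 contribute 0. Total contributed: 60.
The shared-notes effort pays out 4.9 × 60 = 294.00 in total (split across the unequal shares, but the aggregate is all that matters for the group sum).
The 10 free-riders keep 60 each, adding 600. Group total = 600 + 294.00 = 894.00.

894.00 hours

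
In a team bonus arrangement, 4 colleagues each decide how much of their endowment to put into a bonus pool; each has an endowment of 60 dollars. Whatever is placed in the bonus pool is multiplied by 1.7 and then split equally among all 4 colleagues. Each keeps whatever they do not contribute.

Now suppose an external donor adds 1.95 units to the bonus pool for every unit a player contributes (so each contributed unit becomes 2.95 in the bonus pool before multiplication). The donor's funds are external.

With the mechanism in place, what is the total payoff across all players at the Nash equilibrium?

1203.60 dollars

The effective private return per unit is now 1.7 × 2.95 / 4 = 1.2538 > 1, so every player's dominant strategy flips to full contribution.
So the Nash equilibrium is full contribution by all 4; the group earns 1.7 × 2.95 × 240 = 1203.60.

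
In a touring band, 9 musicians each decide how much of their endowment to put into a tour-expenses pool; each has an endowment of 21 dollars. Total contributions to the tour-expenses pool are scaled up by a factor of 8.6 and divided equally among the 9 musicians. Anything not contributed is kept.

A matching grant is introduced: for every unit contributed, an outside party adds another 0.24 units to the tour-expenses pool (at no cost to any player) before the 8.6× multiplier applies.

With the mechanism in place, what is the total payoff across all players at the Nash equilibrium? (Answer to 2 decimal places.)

2015.50 dollars

Under the mechanism each unit contributed yields 8.6 × 1.24 / 9 = 1.1849 back to its contributor per unit of net cost, which exceeds 1, making full contribution the dominant choice for everyone.
At the Nash equilibrium everyone contributes 21. Group total payoff = 8.6 × 1.24 × 189 = 2015.50.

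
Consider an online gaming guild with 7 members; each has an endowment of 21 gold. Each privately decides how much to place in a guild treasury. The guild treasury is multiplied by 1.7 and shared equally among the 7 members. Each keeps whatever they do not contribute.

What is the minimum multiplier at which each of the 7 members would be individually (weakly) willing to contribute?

7

A contributed unit returns (multiplier)/7 to its contributor.
This reaches 1 exactly when the multiplier is 7.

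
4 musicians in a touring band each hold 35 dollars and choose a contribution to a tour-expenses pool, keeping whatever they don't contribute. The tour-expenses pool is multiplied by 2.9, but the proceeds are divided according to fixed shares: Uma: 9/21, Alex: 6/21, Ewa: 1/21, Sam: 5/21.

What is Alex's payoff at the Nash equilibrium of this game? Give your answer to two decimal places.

Each unit j contributes comes back to j as 2.9 × (j's share), so j prefers to contribute only if that share exceeds 1/2.9 = 0.3448; otherwise keeping the unit dominates.
Only Uma (9/21) clears that bar, contributing 35; the remaining 3 contribute 0. Total contributed: 35.
Alex keeps 35 and receives 2.9 × 35 × 6/21 = 29.00 from the tour-expenses pool, for a payoff of 64.00.

64.00 dollars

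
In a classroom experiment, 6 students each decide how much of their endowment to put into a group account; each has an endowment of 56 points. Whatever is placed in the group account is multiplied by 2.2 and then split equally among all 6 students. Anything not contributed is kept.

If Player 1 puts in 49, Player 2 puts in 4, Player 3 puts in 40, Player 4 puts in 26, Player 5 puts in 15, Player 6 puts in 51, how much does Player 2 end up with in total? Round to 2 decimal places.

119.83 points

Total contributed: 49 + 4 + 40 + 26 + 15 + 51 = 185.
Each receives 2.2 × 185 / 6 = 67.83 from the group account.
Player 2 keeps 56 − 4 = 52, so Player 2's payoff is 52 + 67.83 = 119.83.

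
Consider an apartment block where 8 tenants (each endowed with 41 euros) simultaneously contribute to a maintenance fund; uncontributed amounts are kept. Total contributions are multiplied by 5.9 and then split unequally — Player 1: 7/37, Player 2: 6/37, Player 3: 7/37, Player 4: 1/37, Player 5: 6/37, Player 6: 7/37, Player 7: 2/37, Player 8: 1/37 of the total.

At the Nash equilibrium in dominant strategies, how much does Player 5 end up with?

Player j's private return per contributed unit is 5.9 × (j's share). Contributing is weakly dominant for j when that share is at least 1/5.9 = 0.1695, and contributing 0 is dominant otherwise.
Player 1, Player 3 and Player 6 clear that bar, contributing 41 each; the remaining 5 contribute 0. Total contributed: 123.
Player 5 keeps 41 and receives 5.9 × 123 × 6/37 = 117.68 from the maintenance fund, for a payoff of 158.68.

158.68 euros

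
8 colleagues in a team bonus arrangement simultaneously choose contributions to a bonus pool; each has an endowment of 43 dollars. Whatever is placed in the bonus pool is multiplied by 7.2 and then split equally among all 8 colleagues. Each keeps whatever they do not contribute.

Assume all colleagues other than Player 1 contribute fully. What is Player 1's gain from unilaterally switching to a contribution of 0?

Switching from a contribution of 43 to 0 lets Player 1 keep an extra 43 dollars, but lowers the bonus pool by 43, which costs Player 1 their own share of that drop: 7.2/8 × 43 = 38.70.
Net gain = 43 − 38.70 = 4.30. The private return per contributed unit (0.9000) is below 1, so free-riding is indeed the best response regardless of what the others do.

4.30 dollars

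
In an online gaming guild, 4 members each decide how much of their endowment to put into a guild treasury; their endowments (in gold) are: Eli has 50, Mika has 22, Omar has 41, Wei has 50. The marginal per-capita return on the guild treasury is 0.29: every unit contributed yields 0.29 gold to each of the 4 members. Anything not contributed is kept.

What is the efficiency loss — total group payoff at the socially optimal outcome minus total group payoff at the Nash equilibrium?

The private return per contributed unit is 0.29 < 1 for everyone, so the Nash equilibrium is zero contribution and the group total is Σ E_j = 50 + 22 + 41 + 50 = 163.
Each contributed unit returns 1.160 to the group, so the social optimum is full contribution by everyone: group total = 1.160 × 163 = 189.08.
Efficiency loss = (1.160 − 1) × 163 = 26.08.

26.08 gold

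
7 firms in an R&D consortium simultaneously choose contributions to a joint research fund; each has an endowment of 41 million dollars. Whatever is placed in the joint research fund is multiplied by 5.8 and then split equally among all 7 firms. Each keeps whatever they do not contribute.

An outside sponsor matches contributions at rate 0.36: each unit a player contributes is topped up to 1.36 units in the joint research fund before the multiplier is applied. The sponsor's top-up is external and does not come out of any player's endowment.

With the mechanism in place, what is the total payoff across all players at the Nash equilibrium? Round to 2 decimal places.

The effective private return per unit is now 5.8 × 1.36 / 7 = 1.1269 > 1, so every player's dominant strategy flips to full contribution.
So the Nash equilibrium is full contribution by all 7; the group earns 5.8 × 1.36 × 287 = 2263.86.

2263.86 million dollars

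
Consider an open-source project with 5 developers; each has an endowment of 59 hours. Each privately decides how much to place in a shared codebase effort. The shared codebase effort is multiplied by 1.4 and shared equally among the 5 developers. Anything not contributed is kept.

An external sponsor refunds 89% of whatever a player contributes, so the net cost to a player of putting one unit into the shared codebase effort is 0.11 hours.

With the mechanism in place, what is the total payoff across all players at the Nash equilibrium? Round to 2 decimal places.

675.55 hours

Under the mechanism each unit contributed yields (1.4/5) / 0.11 = 2.5455 back to its contributor per unit of net cost, which exceeds 1, making full contribution the dominant choice for everyone.
So the Nash equilibrium is full contribution by all 5; the group earns 5 × (59 × 0.89 + 1.4 × 59) = 675.55.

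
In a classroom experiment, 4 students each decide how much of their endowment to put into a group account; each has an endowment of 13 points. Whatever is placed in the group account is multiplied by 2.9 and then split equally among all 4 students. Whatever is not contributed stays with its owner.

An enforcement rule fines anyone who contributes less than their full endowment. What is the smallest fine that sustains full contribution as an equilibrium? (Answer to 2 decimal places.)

3.58 points

Given the others contribute fully, the best deviation is to contribute 0 (any partial contribution still incurs the fine and gives up units whose private return 0.7250 is below 1).
Deviating from 13 to 0 saves 13 points but forfeits the deviator's share of the drop in the group account: 2.9/4 × 13 = 9.42.
So the deviation gain is 13 − 9.42 = 3.58, and the fine must be at least 3.58 points to wipe it out.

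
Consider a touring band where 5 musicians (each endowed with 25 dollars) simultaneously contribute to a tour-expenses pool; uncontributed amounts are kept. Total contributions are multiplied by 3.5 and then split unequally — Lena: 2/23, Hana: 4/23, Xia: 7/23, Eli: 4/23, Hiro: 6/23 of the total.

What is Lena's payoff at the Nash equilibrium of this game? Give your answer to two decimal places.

32.61 dollars

For player j, contributing a unit is worthwhile iff 3.5 × (j's share) ≥ 1, i.e. iff j's share is at least 0.2857.
Only Xia (7/23) clears that bar, contributing 25; the remaining 4 contribute 0. Total contributed: 25.
Lena keeps 25 and receives 3.5 × 25 × 2/23 = 7.61 from the tour-expenses pool, for a payoff of 32.61.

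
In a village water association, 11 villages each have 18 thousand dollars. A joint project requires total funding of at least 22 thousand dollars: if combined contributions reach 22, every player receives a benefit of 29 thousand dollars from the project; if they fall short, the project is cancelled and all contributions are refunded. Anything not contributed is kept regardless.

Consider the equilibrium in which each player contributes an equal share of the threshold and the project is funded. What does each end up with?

Equal share of the threshold: 22/11 = 2.
At this profile no one gains by cutting their contribution: any cut drops the total below 22, the project is cancelled, contributions are refunded, and the deviator ends with 18, which is less than 18 − 2 + 29 = 45. Contributing more than 2 just wastes the excess. So contributing exactly 2 is a best response.
Each player's payoff: 18 − 2 + 29 = 45.

45 thousand dollars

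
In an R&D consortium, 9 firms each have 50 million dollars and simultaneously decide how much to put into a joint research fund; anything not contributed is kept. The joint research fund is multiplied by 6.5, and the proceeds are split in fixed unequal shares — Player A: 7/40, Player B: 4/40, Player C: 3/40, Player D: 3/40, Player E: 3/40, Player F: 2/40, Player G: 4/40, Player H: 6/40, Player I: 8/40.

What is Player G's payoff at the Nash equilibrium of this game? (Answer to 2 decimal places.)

115.00 million dollars

For player j, contributing a unit is worthwhile iff 6.5 × (j's share) ≥ 1, i.e. iff j's share is at least 0.1538.
Player A and Player I clear that bar, contributing 50 each; the remaining 7 contribute 0. Total contributed: 100.
Player G keeps 50 and receives 6.5 × 100 × 4/40 = 65.00 from the joint research fund, for a payoff of 115.00.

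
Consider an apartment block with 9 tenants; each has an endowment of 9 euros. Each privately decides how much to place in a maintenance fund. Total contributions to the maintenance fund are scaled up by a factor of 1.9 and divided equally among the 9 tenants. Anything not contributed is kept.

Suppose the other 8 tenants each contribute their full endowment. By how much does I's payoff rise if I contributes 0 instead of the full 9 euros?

7.10 euros

Switching from a contribution of 9 to 0 lets I keep an extra 9 euros, but lowers the maintenance fund by 9, which costs I their own share of that drop: 1.9/9 × 9 = 1.90.
Net gain = 9 − 1.90 = 7.10. The private return per contributed unit (0.2111) is below 1, so free-riding is indeed the best response regardless of what the others do.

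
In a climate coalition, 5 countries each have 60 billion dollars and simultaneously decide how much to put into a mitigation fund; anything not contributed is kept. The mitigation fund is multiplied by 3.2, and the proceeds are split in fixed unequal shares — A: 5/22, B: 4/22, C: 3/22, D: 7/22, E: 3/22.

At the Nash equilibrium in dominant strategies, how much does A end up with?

Each unit j contributes comes back to j as 3.2 × (j's share), so j prefers to contribute only if that share exceeds 1/3.2 = 0.3125; otherwise keeping the unit dominates.
Only D (7/22) clears that bar, contributing 60; the remaining 4 contribute 0. Total contributed: 60.
A keeps 60 and receives 3.2 × 60 × 5/22 = 43.64 from the mitigation fund, for a payoff of 103.64.

103.64 billion dollars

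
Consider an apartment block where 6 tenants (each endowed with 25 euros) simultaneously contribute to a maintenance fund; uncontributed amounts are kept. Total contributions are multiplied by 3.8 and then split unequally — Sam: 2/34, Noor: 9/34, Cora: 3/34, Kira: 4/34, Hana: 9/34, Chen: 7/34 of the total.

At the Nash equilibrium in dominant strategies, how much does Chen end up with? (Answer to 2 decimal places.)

64.12 euros

For player j, contributing a unit is worthwhile iff 3.8 × (j's share) ≥ 1, i.e. iff j's share is at least 0.2632.
The shares above 0.2632 belong to Noor and Hana, contributing 25 each; the remaining 4 contribute 0. Total contributed: 50.
Chen keeps 25 and receives 3.8 × 50 × 7/34 = 39.12 from the maintenance fund, for a payoff of 64.12.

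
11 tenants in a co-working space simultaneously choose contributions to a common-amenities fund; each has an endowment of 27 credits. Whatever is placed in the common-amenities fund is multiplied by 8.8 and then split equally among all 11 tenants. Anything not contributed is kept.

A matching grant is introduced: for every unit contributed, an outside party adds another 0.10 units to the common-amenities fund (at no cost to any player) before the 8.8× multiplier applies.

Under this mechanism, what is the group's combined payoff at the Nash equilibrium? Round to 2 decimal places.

The effective private return is 8.8 × 1.10 / 11 = 0.8800, which is still under 1, so the mechanism doesn't change anyone's dominant strategy: zero contribution.
Everyone keeps their endowment and the group total is 11 × 27 = 297.

297.00 credits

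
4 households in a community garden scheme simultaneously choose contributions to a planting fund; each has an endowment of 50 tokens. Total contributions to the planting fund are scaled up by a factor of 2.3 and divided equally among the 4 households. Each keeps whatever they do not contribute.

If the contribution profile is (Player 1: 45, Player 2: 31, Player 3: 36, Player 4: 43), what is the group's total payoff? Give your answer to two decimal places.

401.50 tokens

Total contributed: 45 + 31 + 36 + 43 = 155; total kept: 4 × 50 − 155 = 45.
The planting fund pays out 2.3 × 155 = 356.50 in aggregate.
Group total = 45 + 356.50 = 401.50.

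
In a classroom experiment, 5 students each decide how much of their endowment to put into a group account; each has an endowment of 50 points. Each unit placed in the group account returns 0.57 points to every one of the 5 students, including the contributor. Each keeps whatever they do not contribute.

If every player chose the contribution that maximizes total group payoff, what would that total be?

Each contributed unit returns 2.850 to the group as a whole (0.57 to each of 5 players), which exceeds 1, so the social optimum is full contribution: group total = 2.850 × 250 = 712.50.

712.50 points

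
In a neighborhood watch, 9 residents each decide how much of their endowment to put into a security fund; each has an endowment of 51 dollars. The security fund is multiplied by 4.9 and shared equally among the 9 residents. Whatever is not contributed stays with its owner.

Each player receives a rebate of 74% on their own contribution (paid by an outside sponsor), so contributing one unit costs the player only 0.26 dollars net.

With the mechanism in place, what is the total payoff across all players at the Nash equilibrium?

2588.76 dollars

The effective private return per unit is now (4.9/9) / 0.26 = 2.0940 > 1, so every player's dominant strategy flips to full contribution.
So the Nash equilibrium is full contribution by all 9; the group earns 9 × (51 × 0.74 + 4.9 × 51) = 2588.76.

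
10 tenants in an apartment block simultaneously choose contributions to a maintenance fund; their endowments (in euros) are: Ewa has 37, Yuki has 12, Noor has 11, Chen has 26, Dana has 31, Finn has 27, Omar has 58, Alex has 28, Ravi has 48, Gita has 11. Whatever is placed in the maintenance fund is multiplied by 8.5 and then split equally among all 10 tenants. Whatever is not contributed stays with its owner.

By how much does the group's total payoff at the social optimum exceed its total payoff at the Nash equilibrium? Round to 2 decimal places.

The private return per contributed unit is 8.5/10 = 0.8500 < 1 for every player regardless of endowment, so the Nash equilibrium is zero contribution and the group total is Σ E_j = 37 + 12 + 11 + 26 + 31 + 27 + 58 + 28 + 48 + 11 = 289.
Each contributed unit returns 8.500 to the group, so the social optimum is full contribution by everyone: group total = 8.500 × 289 = 2456.50.
Efficiency loss = (8.500 − 1) × 289 = 2167.50.

2167.50 euros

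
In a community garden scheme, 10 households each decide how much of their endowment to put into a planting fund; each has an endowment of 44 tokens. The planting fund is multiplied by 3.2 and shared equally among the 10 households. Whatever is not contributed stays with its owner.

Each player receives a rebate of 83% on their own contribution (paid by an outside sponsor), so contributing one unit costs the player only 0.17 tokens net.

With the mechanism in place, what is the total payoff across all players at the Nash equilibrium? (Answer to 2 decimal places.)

1773.20 tokens

With the mechanism, a contributed unit returns (3.2/10) / 0.17 = 1.8824 per unit of net cost to the contributor — now above 1 — so contributing fully is weakly dominant for every player.
At the Nash equilibrium everyone contributes 44. Group total payoff = 10 × (44 × 0.83 + 3.2 × 44) = 1773.20.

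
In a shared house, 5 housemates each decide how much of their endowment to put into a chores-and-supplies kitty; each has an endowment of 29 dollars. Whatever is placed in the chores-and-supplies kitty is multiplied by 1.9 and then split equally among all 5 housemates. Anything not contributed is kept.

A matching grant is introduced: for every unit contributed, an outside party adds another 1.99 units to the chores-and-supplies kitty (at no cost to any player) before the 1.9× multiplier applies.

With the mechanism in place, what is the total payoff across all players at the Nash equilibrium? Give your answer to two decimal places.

Under the mechanism each unit contributed yields 1.9 × 2.99 / 5 = 1.1362 back to its contributor per unit of net cost, which exceeds 1, making full contribution the dominant choice for everyone.
At the Nash equilibrium everyone contributes 29. Group total payoff = 1.9 × 2.99 × 145 = 823.75.

823.75 dollars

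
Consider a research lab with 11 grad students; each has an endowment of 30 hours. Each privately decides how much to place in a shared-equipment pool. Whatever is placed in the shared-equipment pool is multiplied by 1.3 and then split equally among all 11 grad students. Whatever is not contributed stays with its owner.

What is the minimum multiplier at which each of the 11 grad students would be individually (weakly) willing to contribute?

A contributed unit returns (multiplier)/11 to its contributor.
This reaches 1 exactly when the multiplier is 11.

11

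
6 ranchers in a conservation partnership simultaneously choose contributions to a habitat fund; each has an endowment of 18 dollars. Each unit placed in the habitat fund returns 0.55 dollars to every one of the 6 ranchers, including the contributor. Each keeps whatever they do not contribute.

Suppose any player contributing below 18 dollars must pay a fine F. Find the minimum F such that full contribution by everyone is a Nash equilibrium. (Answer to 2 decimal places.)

8.10 dollars

Given the others contribute fully, the best deviation is to contribute 0 (any partial contribution still incurs the fine and gives up units whose private return 0.55 is below 1).
Deviating from 18 to 0 saves 18 dollars but forfeits the deviator's share of the drop in the habitat fund: 0.55 × 18 = 9.90.
So the deviation gain is 18 − 9.90 = 8.10, and the fine must be at least 8.10 dollars to wipe it out.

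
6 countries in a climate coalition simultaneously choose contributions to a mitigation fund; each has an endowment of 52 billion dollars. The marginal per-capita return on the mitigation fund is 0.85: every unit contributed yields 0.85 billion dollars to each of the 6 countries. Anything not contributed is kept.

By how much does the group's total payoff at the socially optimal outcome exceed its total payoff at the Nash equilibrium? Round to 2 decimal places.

The private return per contributed unit is 0.85 < 1, so contributing 0 is dominant for every player. At the Nash equilibrium everyone keeps their 52, and the group total is 6 × 52 = 312.
Each contributed unit returns 5.100 to the group as a whole (0.85 to each of 6 players), which exceeds 1, so the social optimum is full contribution: group total = 5.100 × 312 = 1591.20.
Efficiency loss = 1591.20 − 312 = 1279.20.

1279.20 billion dollars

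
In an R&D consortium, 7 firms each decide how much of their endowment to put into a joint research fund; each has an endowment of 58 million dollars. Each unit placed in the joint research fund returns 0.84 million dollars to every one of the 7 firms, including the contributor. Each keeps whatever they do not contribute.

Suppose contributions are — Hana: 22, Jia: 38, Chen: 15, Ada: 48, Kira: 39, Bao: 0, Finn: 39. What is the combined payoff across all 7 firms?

Total contributed: 22 + 38 + 15 + 48 + 39 + 0 + 39 = 201; total kept: 7 × 58 − 201 = 205.
The joint research fund pays out 0.84 × 7 × 201 = 1181.88 in aggregate.
Group total = 205 + 1181.88 = 1386.88.

1386.88 million dollars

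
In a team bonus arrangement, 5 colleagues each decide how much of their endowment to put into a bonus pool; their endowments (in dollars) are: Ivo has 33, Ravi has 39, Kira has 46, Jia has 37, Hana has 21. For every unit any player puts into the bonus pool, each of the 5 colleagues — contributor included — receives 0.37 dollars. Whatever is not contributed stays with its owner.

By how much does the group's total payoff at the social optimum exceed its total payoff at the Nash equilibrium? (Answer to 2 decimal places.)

149.60 dollars

The private return per contributed unit is 0.37 < 1 for everyone, so the Nash equilibrium is zero contribution and the group total is Σ E_j = 33 + 39 + 46 + 37 + 21 = 176.
Each contributed unit returns 1.850 to the group, so the social optimum is full contribution by everyone: group total = 1.850 × 176 = 325.60.
Efficiency loss = (1.850 − 1) × 176 = 149.60.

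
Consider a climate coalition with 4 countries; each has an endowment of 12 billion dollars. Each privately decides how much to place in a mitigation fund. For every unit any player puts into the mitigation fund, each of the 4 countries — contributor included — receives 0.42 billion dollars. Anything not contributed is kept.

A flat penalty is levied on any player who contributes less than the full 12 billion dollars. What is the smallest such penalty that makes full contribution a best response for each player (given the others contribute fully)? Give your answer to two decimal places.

6.96 billion dollars

Given the others contribute fully, the best deviation is to contribute 0 (any partial contribution still incurs the fine and gives up units whose private return 0.42 is below 1).
Deviating from 12 to 0 saves 12 billion dollars but forfeits the deviator's share of the drop in the mitigation fund: 0.42 × 12 = 5.04.
So the deviation gain is 12 − 5.04 = 6.96, and the fine must be at least 6.96 billion dollars to wipe it out.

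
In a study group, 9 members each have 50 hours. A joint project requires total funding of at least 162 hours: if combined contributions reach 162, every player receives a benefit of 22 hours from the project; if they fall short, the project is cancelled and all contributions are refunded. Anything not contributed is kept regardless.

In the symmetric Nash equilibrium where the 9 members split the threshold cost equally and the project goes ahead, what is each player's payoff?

Equal share of the threshold: 162/9 = 18.
At this profile no one gains by cutting their contribution: any cut drops the total below 162, the project is cancelled, contributions are refunded, and the deviator ends with 50, which is less than 50 − 18 + 22 = 54. Contributing more than 18 just wastes the excess. So contributing exactly 18 is a best response.
Each player's payoff: 50 − 18 + 22 = 54.

54 hours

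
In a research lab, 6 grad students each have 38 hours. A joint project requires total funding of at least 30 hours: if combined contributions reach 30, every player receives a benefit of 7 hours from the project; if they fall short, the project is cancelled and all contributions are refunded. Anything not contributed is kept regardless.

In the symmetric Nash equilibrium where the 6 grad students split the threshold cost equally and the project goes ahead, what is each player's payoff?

40 hours

Equal share of the threshold: 30/6 = 5.
At this profile no one gains by cutting their contribution: any cut drops the total below 30, the project is cancelled, contributions are refunded, and the deviator ends with 38, which is less than 38 − 5 + 7 = 40. Contributing more than 5 just wastes the excess. So contributing exactly 5 is a best response.
Each player's payoff: 38 − 5 + 7 = 40.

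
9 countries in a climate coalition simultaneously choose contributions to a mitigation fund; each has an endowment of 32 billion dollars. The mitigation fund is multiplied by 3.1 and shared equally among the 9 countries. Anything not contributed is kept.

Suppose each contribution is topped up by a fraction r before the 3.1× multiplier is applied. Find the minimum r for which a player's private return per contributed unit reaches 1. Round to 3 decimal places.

1.903

With matching at rate r, one contributed unit becomes (1 + r) in the mitigation fund and returns 3.1 × (1 + r) / 9 to the contributor.
Setting this equal to 1: 1 + r = 9/3.1 = 2.9032.
So the minimum matching rate is r = 2.9032 − 1 = 1.903.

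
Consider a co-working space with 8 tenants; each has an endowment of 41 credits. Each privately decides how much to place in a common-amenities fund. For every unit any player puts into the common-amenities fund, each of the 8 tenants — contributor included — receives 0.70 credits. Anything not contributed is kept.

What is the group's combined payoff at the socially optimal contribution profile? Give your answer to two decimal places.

Each contributed unit returns 5.600 to the group as a whole (0.70 to each of 8 players), which exceeds 1, so the social optimum is full contribution: group total = 5.600 × 328 = 1836.80.

1836.80 credits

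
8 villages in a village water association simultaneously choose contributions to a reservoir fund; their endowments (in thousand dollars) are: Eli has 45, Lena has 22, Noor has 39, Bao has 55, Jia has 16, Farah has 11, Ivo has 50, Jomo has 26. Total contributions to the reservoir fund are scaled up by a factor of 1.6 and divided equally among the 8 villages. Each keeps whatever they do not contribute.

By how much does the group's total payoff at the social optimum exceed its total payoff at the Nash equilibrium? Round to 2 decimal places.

The private return per contributed unit is 1.6/8 = 0.2000 < 1 for every player regardless of endowment, so the Nash equilibrium is zero contribution and the group total is Σ E_j = 45 + 22 + 39 + 55 + 16 + 11 + 50 + 26 = 264.
Each contributed unit returns 1.600 to the group, so the social optimum is full contribution by everyone: group total = 1.600 × 264 = 422.40.
Efficiency loss = (1.600 − 1) × 264 = 158.40.

158.40 thousand dollars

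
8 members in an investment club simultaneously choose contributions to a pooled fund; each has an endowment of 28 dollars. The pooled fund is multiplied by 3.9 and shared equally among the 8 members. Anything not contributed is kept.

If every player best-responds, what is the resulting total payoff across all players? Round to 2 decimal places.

224.00 dollars

Each contributed unit returns 3.9/8 = 0.4875 to its contributor — below 1 — so contributing 0 is dominant for every player. At the Nash equilibrium everyone keeps their 28, and the group total is 8 × 28 = 224.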